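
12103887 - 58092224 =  - 45988337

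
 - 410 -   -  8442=8032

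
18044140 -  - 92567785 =110611925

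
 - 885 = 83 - 968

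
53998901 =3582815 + 50416086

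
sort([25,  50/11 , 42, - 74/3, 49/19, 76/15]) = [  -  74/3,49/19, 50/11, 76/15,25, 42 ] 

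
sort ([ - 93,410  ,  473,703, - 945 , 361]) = [-945, - 93,361, 410,473, 703]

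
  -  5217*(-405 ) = 2112885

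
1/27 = 1/27 = 0.04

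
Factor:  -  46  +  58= 2^2*3^1 = 12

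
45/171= 5/19 = 0.26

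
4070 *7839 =31904730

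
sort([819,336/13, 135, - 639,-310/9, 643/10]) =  [ - 639, - 310/9,336/13, 643/10,135, 819]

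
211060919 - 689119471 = - 478058552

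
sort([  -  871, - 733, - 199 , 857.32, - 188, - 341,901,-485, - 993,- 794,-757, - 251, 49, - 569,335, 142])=[-993, - 871,  -  794, - 757  , - 733, - 569, - 485, -341, - 251,  -  199, - 188, 49, 142,335, 857.32 , 901 ]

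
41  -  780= -739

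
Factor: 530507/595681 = 373^ ( - 1 )*1597^( - 1) *530507^1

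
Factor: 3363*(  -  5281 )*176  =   - 3125760528  =  - 2^4*3^1*11^1*19^1*59^1 * 5281^1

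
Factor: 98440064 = 2^7*17^1*19^1*2381^1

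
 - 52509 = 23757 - 76266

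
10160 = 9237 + 923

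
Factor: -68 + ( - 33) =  - 101^1 =- 101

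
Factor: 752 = 2^4 * 47^1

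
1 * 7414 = 7414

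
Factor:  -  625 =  - 5^4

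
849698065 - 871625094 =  -21927029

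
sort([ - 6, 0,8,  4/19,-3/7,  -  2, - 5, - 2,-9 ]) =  [- 9, - 6, - 5 , - 2,-2, - 3/7,0,4/19, 8]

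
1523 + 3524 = 5047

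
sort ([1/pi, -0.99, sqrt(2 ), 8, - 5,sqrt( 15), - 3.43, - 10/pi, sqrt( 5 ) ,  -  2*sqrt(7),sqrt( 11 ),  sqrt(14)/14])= [ - 2 * sqrt(7), - 5, - 3.43, - 10/pi, - 0.99,sqrt( 14)/14,1/pi, sqrt( 2), sqrt(5),sqrt(11),sqrt(15 ),8]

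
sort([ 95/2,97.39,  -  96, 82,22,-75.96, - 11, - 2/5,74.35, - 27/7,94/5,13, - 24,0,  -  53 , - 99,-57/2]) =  [ - 99, - 96, - 75.96, - 53, - 57/2, - 24, - 11,  -  27/7, - 2/5,  0,13,  94/5,22, 95/2,74.35,82,97.39] 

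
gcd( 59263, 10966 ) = 1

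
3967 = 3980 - 13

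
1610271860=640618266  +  969653594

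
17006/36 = 472+7/18 = 472.39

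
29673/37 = 801 + 36/37 = 801.97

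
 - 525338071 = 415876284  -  941214355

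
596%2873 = 596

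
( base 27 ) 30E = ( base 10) 2201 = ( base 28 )2mh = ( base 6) 14105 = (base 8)4231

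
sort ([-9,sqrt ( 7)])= [-9,sqrt(7 )]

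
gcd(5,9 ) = 1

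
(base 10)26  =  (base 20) 16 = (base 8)32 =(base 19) 17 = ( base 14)1C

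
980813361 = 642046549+338766812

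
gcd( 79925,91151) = 1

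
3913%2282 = 1631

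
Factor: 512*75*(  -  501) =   -  2^9*3^2*5^2*167^1 = - 19238400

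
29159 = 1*29159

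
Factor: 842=2^1*421^1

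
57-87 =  - 30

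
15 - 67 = - 52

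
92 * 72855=6702660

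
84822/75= 1130+ 24/25 = 1130.96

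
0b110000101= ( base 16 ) 185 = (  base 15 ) 1ae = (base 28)DP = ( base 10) 389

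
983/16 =61+7/16 =61.44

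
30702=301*102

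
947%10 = 7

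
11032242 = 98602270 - 87570028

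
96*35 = 3360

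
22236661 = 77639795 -55403134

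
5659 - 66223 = -60564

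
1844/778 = 922/389= 2.37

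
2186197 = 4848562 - 2662365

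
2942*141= 414822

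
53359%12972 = 1471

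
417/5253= 139/1751 =0.08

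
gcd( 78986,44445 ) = 1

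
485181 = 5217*93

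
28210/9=3134 + 4/9 = 3134.44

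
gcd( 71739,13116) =3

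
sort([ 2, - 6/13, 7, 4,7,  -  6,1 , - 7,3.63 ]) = [-7, - 6, - 6/13,1 , 2, 3.63, 4,7,7 ]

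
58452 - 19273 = 39179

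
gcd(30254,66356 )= 2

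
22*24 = 528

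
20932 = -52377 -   -  73309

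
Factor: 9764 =2^2*2441^1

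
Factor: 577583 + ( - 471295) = 106288 = 2^4*7^1*13^1*73^1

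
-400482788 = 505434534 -905917322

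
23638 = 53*446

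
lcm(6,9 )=18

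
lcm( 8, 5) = 40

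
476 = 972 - 496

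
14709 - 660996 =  - 646287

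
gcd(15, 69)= 3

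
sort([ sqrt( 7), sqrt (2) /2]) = [sqrt( 2) /2, sqrt(7) ]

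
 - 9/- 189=1/21 = 0.05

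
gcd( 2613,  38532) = 39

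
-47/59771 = -1 + 59724/59771 = - 0.00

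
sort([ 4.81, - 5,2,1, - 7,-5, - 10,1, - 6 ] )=[ -10, - 7, - 6,  -  5,- 5,1,1,2,4.81] 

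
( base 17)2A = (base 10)44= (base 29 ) 1F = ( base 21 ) 22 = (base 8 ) 54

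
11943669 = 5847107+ 6096562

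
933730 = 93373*10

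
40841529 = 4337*9417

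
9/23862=3/7954 = 0.00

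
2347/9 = 260  +  7/9 = 260.78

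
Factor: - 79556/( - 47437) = 2^2*13^( - 1) *41^( - 1)*89^( - 1)*19889^1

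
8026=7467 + 559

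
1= 1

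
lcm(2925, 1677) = 125775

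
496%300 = 196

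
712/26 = 27 + 5/13 = 27.38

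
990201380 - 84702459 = 905498921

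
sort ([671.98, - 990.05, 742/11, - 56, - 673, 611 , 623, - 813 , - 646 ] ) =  [ - 990.05, - 813, - 673, - 646, - 56, 742/11, 611 , 623, 671.98]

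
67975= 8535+59440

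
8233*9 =74097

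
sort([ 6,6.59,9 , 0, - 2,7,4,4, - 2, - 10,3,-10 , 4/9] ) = [ - 10, - 10,-2, - 2, 0,4/9,3,4,4,6,6.59,7, 9 ] 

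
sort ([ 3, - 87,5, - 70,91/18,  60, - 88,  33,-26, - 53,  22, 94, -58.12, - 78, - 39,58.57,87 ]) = [-88,-87, - 78, - 70 ,-58.12,-53,-39,-26, 3, 5,91/18  ,  22,33,58.57,60,87, 94]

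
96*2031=194976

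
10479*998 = 10458042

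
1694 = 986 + 708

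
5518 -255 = 5263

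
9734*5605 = 54559070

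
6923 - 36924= - 30001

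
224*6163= 1380512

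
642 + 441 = 1083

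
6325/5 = 1265  =  1265.00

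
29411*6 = 176466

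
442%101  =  38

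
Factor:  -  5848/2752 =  - 2^( - 3 ) * 17^1 = - 17/8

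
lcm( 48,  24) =48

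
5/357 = 5/357 = 0.01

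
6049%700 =449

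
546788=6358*86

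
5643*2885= 16280055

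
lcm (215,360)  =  15480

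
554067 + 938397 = 1492464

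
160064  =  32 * 5002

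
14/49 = 2/7 = 0.29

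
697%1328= 697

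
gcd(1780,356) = 356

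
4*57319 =229276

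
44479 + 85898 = 130377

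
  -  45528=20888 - 66416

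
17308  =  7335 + 9973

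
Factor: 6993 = 3^3*7^1*37^1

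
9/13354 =9/13354 = 0.00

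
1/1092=1/1092 = 0.00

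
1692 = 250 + 1442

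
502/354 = 1  +  74/177 = 1.42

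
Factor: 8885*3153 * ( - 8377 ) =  - 3^1* 5^1*1051^1*1777^1*8377^1  =  - 234676670685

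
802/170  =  4 + 61/85 = 4.72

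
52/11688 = 13/2922 = 0.00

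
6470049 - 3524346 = 2945703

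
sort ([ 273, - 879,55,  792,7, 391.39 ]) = [ - 879 , 7,  55, 273,391.39 , 792 ]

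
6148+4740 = 10888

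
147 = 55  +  92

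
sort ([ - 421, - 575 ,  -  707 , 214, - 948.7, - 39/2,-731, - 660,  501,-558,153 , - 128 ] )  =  [ - 948.7 , - 731, - 707,-660, - 575, - 558, - 421 ,  -  128, - 39/2,153,214,501]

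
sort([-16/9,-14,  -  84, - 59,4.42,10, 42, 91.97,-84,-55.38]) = [ -84, - 84,-59,-55.38,-14,-16/9,4.42,10,42 , 91.97]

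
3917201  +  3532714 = 7449915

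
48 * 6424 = 308352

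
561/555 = 1 +2/185 = 1.01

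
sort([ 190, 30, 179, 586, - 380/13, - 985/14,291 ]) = [ - 985/14, - 380/13,30, 179, 190, 291,  586 ] 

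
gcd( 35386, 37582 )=2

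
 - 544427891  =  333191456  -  877619347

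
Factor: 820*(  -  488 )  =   - 400160   =  - 2^5 *5^1 *41^1*61^1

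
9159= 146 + 9013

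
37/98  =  37/98 = 0.38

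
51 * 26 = 1326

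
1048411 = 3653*287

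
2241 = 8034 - 5793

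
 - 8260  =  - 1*8260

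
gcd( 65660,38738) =14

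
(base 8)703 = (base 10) 451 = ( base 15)201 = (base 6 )2031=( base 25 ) i1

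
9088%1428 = 520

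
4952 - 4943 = 9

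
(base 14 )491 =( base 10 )911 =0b1110001111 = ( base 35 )q1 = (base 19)29i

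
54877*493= 27054361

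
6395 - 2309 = 4086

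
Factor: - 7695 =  - 3^4 * 5^1*19^1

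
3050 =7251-4201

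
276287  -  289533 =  - 13246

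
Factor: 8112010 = 2^1*5^1 * 547^1 * 1483^1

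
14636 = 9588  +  5048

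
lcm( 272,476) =1904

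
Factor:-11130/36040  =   - 21/68= - 2^ ( - 2 ) * 3^1*7^1*17^( - 1)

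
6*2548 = 15288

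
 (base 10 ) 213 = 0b11010101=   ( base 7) 423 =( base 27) 7o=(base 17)c9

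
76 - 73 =3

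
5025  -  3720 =1305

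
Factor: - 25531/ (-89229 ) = 3^ (-1)*7^( - 2 )*11^2*211^1*607^( - 1 ) 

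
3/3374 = 3/3374 = 0.00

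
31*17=527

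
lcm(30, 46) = 690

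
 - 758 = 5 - 763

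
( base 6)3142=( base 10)710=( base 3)222022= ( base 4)23012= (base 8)1306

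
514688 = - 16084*(  -  32)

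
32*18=576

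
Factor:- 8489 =- 13^1*653^1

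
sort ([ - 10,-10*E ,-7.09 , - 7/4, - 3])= [ - 10*E, - 10, - 7.09, - 3, - 7/4]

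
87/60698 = 87/60698 = 0.00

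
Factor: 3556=2^2 * 7^1*127^1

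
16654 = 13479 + 3175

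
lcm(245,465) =22785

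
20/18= 1 + 1/9  =  1.11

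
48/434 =24/217 = 0.11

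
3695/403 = 9 + 68/403 = 9.17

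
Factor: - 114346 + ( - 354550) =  - 2^5*14653^1 = - 468896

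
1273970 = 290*4393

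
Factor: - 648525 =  - 3^1*5^2*8647^1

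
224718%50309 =23482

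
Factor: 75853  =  75853^1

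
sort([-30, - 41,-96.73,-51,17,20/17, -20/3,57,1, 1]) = [ - 96.73, - 51, - 41,  -  30, - 20/3,1,1, 20/17,17,57 ] 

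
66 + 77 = 143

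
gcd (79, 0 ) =79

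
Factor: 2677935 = 3^1*5^1*13^1*31^1*443^1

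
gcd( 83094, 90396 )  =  6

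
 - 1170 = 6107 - 7277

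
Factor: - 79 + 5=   -  74= -2^1*37^1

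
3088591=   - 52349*( - 59 )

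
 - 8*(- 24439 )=195512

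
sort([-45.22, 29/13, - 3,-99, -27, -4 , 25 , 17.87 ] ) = [-99, - 45.22,-27, - 4,-3, 29/13, 17.87,25] 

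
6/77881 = 6/77881 = 0.00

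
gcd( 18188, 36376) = 18188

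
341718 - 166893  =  174825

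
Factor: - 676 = - 2^2 * 13^2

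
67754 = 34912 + 32842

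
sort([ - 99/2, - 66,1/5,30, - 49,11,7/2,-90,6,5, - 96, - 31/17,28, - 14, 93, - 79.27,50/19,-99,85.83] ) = [ - 99, - 96, - 90, - 79.27,  -  66,-99/2 , - 49, - 14, - 31/17, 1/5, 50/19,7/2, 5,6,11,28,30, 85.83,93]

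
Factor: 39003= 3^1*13001^1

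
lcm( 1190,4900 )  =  83300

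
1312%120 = 112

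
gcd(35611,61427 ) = 1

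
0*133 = 0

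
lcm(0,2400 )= 0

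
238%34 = 0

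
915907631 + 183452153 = 1099359784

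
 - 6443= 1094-7537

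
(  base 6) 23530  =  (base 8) 6556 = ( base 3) 11201100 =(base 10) 3438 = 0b110101101110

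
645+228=873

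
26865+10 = 26875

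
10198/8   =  1274 + 3/4= 1274.75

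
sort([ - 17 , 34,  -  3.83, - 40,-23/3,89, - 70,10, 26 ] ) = [ - 70, -40,-17,- 23/3, - 3.83,10,26, 34,89 ]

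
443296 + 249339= 692635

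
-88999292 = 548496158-637495450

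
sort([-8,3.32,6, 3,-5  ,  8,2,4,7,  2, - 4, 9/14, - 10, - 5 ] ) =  [-10, -8,-5, - 5 ,-4, 9/14, 2,2,3, 3.32, 4,6,7,8]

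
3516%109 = 28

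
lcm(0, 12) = 0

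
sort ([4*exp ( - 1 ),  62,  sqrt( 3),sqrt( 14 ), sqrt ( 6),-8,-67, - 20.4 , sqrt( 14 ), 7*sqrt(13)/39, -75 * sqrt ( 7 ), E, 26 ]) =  [ - 75 * sqrt(7),  -  67, - 20.4, - 8,  7*sqrt(13)/39,4*exp ( - 1),sqrt(3), sqrt( 6),E, sqrt( 14), sqrt ( 14 ),26,62]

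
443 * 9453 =4187679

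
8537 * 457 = 3901409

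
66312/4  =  16578 = 16578.00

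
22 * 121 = 2662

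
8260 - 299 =7961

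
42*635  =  26670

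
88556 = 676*131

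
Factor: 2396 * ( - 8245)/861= -19755020/861 =- 2^2*3^( - 1)*5^1 * 7^( - 1 ) *17^1 * 41^( - 1) *97^1*599^1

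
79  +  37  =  116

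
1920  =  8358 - 6438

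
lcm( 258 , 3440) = 10320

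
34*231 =7854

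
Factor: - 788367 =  - 3^1*19^1*13831^1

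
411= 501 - 90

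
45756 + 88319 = 134075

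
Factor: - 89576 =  - 2^3*11197^1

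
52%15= 7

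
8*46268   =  370144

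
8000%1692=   1232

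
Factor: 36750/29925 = 2^1*3^( - 1)*5^1*7^1*19^(-1)  =  70/57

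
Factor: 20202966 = 2^1*3^3*7^1*19^1 * 29^1 *97^1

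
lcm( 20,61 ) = 1220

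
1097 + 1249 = 2346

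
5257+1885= 7142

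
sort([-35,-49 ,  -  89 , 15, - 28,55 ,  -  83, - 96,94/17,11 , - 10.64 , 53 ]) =[-96, - 89,-83, - 49,-35,-28,-10.64, 94/17, 11 , 15,53,55]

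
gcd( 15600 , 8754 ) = 6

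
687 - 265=422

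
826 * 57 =47082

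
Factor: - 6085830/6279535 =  - 1217166/1255907 = -2^1*3^1* 17^1*11933^1 * 1255907^( - 1)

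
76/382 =38/191 = 0.20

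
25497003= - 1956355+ 27453358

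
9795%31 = 30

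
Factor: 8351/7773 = 3^(-1 )*7^1 * 1193^1 * 2591^(-1)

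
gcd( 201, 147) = 3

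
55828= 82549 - 26721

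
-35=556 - 591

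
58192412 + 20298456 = 78490868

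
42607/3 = 14202 + 1/3 = 14202.33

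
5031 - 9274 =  - 4243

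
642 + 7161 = 7803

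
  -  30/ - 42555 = 2/2837 = 0.00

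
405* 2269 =918945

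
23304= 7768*3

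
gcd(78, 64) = 2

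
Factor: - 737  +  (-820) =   -  1557 = - 3^2 * 173^1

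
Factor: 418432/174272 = 934/389 =2^1*389^( - 1) * 467^1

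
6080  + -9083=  - 3003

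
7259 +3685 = 10944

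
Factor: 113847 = 3^1*137^1*277^1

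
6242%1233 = 77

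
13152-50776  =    -  37624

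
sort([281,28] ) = [28,281 ]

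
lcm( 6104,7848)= 54936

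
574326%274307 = 25712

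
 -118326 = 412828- 531154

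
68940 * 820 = 56530800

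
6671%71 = 68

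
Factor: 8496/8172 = 236/227 = 2^2*59^1* 227^( - 1)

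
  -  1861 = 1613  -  3474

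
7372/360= 1843/90 = 20.48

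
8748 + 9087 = 17835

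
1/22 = 1/22=0.05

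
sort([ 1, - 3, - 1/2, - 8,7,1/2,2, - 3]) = [ - 8, - 3,-3, - 1/2, 1/2,1 , 2,  7]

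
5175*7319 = 37875825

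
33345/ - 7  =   - 33345/7 = - 4763.57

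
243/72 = 27/8 = 3.38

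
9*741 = 6669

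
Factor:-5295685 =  - 5^1*1059137^1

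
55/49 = 1+ 6/49 = 1.12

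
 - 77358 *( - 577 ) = 44635566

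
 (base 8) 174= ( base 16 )7C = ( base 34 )3M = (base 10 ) 124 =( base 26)4K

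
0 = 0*73476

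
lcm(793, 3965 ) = 3965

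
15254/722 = 7627/361  =  21.13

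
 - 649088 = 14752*( - 44) 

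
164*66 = 10824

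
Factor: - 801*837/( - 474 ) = 223479/158 = 2^(-1)*3^4*31^1*79^( -1 )*89^1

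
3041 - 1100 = 1941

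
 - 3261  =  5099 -8360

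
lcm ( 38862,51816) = 155448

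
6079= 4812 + 1267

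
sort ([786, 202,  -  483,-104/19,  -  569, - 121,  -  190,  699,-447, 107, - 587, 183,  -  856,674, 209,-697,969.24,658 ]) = [ - 856, - 697,  -  587, - 569, - 483,  -  447, - 190, - 121, - 104/19, 107,183 , 202,209 , 658,674,699,786,969.24]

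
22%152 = 22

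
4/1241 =4/1241 = 0.00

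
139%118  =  21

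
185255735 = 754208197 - 568952462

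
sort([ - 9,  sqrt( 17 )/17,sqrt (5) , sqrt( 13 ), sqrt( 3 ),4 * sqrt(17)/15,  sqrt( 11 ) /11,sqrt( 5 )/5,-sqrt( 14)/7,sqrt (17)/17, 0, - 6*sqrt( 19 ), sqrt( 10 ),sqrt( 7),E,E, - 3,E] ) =[ - 6 * sqrt(19 ), - 9,- 3, - sqrt( 14 ) /7, 0,sqrt( 17 ) /17,sqrt( 17 ) /17 , sqrt ( 11)/11,  sqrt(5)/5, 4 * sqrt( 17)/15,sqrt(3 ), sqrt( 5), sqrt( 7 ),E,E, E,sqrt( 10 ), sqrt( 13)] 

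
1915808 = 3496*548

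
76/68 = 19/17 = 1.12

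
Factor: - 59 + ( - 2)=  - 61 = -61^1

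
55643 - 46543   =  9100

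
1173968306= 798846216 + 375122090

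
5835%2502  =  831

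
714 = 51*14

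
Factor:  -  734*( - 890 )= 2^2*5^1 * 89^1*367^1 = 653260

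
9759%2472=2343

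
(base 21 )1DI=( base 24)16C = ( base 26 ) 124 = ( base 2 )1011011100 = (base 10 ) 732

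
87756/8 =21939/2 = 10969.50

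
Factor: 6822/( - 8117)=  - 2^1 * 3^2*379^1 * 8117^( - 1) 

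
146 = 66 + 80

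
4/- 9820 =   -  1+2454/2455 = -  0.00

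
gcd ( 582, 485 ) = 97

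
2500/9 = 277+7/9  =  277.78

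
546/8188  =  273/4094 = 0.07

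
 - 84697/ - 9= 84697/9 = 9410.78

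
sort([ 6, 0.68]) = [0.68,6]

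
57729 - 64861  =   - 7132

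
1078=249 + 829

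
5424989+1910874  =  7335863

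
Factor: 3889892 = 2^2*972473^1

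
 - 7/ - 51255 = 7/51255  =  0.00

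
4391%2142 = 107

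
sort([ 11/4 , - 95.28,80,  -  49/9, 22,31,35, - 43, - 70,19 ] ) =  [ - 95.28, - 70, - 43,-49/9,11/4 , 19,22,31,35,80 ]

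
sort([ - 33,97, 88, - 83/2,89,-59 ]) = [ - 59, - 83/2, - 33, 88,89,97 ]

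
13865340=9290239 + 4575101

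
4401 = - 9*( - 489)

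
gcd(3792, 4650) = 6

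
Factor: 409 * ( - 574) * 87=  - 20424642 = - 2^1 * 3^1*7^1*29^1*41^1*409^1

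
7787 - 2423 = 5364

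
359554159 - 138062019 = 221492140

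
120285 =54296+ 65989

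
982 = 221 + 761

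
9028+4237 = 13265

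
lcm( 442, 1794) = 30498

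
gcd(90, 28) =2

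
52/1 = 52 = 52.00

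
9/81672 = 3/27224 = 0.00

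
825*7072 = 5834400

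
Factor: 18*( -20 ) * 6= -2160=-2^4*3^3  *5^1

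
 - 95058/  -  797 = 95058/797 = 119.27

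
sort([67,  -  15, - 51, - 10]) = [ - 51,  -  15,-10, 67]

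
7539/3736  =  7539/3736  =  2.02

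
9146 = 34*269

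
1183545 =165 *7173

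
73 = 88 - 15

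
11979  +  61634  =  73613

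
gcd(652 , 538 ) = 2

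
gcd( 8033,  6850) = 1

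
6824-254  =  6570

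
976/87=11 + 19/87 = 11.22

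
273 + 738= 1011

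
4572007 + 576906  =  5148913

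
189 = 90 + 99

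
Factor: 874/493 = 2^1*17^(-1)*19^1*23^1*29^(- 1 ) 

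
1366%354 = 304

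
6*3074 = 18444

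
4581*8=36648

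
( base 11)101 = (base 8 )172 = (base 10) 122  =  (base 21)5h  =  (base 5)442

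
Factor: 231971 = 19^1 * 29^1*421^1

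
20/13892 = 5/3473 = 0.00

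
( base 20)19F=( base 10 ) 595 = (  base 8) 1123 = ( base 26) MN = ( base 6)2431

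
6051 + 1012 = 7063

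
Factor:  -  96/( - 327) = 2^5*109^( - 1 ) = 32/109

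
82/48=41/24 =1.71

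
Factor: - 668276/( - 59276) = 823/73  =  73^( - 1 )*823^1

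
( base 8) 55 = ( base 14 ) 33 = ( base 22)21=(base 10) 45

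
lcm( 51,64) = 3264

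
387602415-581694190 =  - 194091775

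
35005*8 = 280040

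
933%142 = 81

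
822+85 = 907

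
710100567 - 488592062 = 221508505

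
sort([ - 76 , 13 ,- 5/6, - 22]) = [  -  76, -22,-5/6,13]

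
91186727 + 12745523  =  103932250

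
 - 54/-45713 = 54/45713 = 0.00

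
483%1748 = 483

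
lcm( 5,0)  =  0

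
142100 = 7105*20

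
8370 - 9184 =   -  814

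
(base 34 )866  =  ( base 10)9458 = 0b10010011110010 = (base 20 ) 13CI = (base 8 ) 22362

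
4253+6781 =11034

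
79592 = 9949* 8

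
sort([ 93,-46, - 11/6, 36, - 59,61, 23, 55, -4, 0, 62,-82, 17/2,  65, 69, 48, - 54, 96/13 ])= [-82,-59, - 54, - 46,-4,  -  11/6, 0,96/13 , 17/2,23, 36, 48,55,61,62, 65, 69, 93]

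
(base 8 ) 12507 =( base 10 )5447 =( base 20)DC7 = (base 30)61h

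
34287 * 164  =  5623068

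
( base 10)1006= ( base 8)1756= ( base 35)SQ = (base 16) 3EE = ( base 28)17Q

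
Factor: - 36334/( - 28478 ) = 29^(-1)*37^1 = 37/29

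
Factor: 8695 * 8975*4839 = 377624067375  =  3^1*5^3*37^1*47^1*359^1 *1613^1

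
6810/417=16+46/139  =  16.33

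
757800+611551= 1369351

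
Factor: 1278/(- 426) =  - 3^1 = - 3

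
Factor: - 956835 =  - 3^2*5^1*11^1*1933^1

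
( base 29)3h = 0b1101000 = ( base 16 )68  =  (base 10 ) 104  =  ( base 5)404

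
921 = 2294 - 1373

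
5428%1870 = 1688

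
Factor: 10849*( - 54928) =-2^4*19^1 * 571^1*3433^1= -  595913872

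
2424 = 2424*1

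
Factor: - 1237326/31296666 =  - 206221/5216111  =  - 206221^1*5216111^( - 1)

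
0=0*214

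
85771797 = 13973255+71798542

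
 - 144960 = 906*( - 160 )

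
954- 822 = 132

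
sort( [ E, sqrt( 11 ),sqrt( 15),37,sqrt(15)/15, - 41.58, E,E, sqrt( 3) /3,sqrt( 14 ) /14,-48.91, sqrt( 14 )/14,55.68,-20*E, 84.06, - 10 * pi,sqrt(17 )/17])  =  [-20*E, - 48.91, - 41.58 , - 10 * pi,sqrt(17 ) /17,sqrt(15)/15, sqrt( 14)/14, sqrt( 14)/14,sqrt (3)/3,E,  E,E,sqrt( 11), sqrt(15),37, 55.68,84.06 ] 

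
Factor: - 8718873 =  - 3^1 * 2906291^1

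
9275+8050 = 17325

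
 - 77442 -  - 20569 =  - 56873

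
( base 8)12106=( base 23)9IF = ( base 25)87F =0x1446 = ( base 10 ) 5190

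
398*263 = 104674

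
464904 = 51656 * 9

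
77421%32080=13261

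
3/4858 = 3/4858 = 0.00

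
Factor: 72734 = 2^1 * 41^1*887^1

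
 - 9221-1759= - 10980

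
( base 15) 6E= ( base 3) 10212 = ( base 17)62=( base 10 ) 104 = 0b1101000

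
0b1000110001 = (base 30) IL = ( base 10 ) 561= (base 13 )342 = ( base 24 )N9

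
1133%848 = 285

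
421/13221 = 421/13221 = 0.03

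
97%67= 30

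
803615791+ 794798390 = 1598414181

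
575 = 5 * 115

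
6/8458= 3/4229 = 0.00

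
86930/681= 86930/681  =  127.65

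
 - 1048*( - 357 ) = 374136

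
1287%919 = 368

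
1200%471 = 258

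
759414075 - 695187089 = 64226986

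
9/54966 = 3/18322 = 0.00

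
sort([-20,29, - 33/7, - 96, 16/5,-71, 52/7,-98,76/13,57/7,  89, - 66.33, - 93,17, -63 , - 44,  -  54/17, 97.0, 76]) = [  -  98, - 96, -93, - 71, - 66.33,  -  63,  -  44, - 20, -33/7, - 54/17, 16/5, 76/13,52/7, 57/7, 17, 29,  76 , 89,97.0 ]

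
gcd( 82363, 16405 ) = 1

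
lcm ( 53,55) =2915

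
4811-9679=- 4868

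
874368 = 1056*828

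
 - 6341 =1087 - 7428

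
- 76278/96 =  - 12713/16 = - 794.56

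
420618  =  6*70103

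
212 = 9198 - 8986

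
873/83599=873/83599 = 0.01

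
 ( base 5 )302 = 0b1001101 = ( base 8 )115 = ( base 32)2d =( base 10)77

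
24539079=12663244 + 11875835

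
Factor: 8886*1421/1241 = 2^1*3^1*7^2*17^( - 1)*29^1* 73^ ( - 1)*1481^1 = 12627006/1241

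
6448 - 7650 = -1202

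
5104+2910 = 8014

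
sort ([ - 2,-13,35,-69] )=[- 69,- 13, - 2, 35] 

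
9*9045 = 81405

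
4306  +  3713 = 8019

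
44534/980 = 3181/70 = 45.44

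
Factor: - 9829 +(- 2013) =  - 2^1*31^1*191^1 = - 11842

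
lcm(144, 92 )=3312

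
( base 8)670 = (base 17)18f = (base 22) k0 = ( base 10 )440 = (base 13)27B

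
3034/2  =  1517=1517.00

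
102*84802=8649804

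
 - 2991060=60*( - 49851)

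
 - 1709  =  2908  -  4617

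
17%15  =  2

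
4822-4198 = 624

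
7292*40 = 291680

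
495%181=133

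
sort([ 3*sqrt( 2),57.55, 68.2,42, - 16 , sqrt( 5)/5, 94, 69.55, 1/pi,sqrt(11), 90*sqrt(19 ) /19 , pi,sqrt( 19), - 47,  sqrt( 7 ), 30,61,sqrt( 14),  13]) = [ - 47, - 16,1/pi , sqrt( 5)/5, sqrt (7), pi, sqrt(11 ), sqrt( 14),3*sqrt( 2 ), sqrt (19), 13, 90*sqrt(19 ) /19, 30, 42, 57.55, 61, 68.2, 69.55,94]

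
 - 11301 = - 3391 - 7910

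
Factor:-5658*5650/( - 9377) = 2^2*3^1*5^2*23^1*41^1*113^1*9377^(-1 ) = 31967700/9377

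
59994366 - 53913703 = 6080663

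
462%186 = 90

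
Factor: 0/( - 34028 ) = 0 =0^1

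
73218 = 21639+51579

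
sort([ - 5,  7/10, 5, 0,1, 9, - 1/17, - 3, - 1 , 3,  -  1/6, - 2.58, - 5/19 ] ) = [-5, - 3, - 2.58,-1, - 5/19,-1/6, -1/17, 0,7/10, 1,  3, 5,9] 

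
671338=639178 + 32160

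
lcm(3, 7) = 21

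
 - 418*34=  - 14212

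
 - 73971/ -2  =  36985  +  1/2 = 36985.50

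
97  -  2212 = -2115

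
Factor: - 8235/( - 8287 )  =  3^3*5^1 * 61^1*8287^( - 1) 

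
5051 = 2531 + 2520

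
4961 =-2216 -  - 7177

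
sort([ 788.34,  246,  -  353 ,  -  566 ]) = [ - 566 , - 353,246,788.34]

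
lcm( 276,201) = 18492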